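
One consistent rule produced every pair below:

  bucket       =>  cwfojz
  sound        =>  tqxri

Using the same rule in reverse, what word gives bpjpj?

angle

Each letter shifts forward by (position + 1), i.e. 1, 2, 3, … — the shift grows by one for each successive letter.
Undoing it on bpjpj: b−1=a, p−2=n, j−3=g, p−4=l, j−5=e.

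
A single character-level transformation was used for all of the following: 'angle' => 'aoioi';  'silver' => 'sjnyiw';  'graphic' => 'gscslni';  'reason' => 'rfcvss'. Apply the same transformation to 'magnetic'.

In angle: a→a is +0, n→o is +1, g→i is +2, l→o is +3 — the shift increases by 1 each position. Each letter shifts forward by its position index (0, 1, 2, …) — the shift grows by one for each successive letter.
On magnetic: m+0=m, a+1=b, g+2=i, n+3=q, e+4=i, t+5=y, i+6=o, c+7=j.

mbiqiyoj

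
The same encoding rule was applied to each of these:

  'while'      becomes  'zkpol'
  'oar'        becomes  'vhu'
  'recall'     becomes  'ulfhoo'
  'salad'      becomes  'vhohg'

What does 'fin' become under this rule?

The shift depends on letter class: consonant w→z is +3, but vowel i→p is +7. Two shifts are in play — +7 for a/e/i/o/u, +3 for every other letter.
Applying it to fin: f(cons)+3=i, i(vowel)+7=p, n(cons)+3=q.

ipq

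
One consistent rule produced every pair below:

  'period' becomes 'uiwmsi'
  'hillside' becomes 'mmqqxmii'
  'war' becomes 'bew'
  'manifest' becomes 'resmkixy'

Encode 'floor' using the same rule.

kqssw

The shift depends on letter class: consonant p→u is +5, but vowel e→i is +4. The rule splits by letter class: vowels +4, consonants +5.
For floor: f(cons)+5=k, l(cons)+5=q, o(vowel)+4=s, o(vowel)+4=s, r(cons)+5=w.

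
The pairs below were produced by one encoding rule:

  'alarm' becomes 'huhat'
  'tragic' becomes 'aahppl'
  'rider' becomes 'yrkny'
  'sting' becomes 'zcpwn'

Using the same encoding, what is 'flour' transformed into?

The shifts repeat in a cycle of length 2: positions 0,1,… shift by +7, +9, then the pattern repeats.
On flour: f+7=m, l+9=u, o+7=v, u+9=d, r+7=y.

muvdy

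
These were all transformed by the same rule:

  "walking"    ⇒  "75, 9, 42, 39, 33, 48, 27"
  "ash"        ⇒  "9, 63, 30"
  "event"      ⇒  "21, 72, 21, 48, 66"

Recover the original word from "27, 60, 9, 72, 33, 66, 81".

gravity

w(#23)→75 and a(#1)→9: differences scale by 3, so n = 3·pos + 6. The formula is n = 3×(alphabet index, a=1) + 6.
Decoding 27, 60, 9, 72, 33, 66, 81: 27→(27−6)÷3=7=g, 60→(60−6)÷3=18=r, 9→(9−6)÷3=1=a, 72→(72−6)÷3=22=v, 33→(33−6)÷3=9=i, 66→(66−6)÷3=20=t, 81→(81−6)÷3=25=y.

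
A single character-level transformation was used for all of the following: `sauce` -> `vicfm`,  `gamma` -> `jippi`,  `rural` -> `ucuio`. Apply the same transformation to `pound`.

Vowels shift forward by 8 and consonants shift forward by 3.
Applying it to pound: p(cons)+3=s, o(vowel)+8=w, u(vowel)+8=c, n(cons)+3=q, d(cons)+3=g.

swcqg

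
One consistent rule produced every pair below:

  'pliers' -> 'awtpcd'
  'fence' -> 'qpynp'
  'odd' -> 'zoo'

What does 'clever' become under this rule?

Each letter is shifted forward by 11 in the alphabet (a Caesar shift of +11).
On clever: c+11=n, l+11=w, e+11=p, v+11=g, e+11=p, r+11=c.

nwpgpc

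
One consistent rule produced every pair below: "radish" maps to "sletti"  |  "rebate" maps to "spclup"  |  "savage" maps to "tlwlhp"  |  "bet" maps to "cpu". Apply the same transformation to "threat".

uisplu

The rule splits by letter class: vowels +11, consonants +1.
Applying it to threat: t(cons)+1=u, h(cons)+1=i, r(cons)+1=s, e(vowel)+11=p, a(vowel)+11=l, t(cons)+1=u.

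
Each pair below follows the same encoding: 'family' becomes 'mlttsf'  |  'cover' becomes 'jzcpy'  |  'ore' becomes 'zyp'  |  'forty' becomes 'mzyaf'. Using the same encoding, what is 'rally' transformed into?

ylssf

The shift depends on letter class: consonant f→m is +7, but vowel a→l is +11. Two shifts are in play — +11 for a/e/i/o/u, +7 for every other letter.
Applying it to rally: r(cons)+7=y, a(vowel)+11=l, l(cons)+7=s, l(cons)+7=s, y(cons)+7=f.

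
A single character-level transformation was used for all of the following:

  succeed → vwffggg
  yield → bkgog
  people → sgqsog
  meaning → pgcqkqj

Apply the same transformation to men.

pgq

The rule splits by letter class: vowels +2, consonants +3.
On men: m(cons)+3=p, e(vowel)+2=g, n(cons)+3=q.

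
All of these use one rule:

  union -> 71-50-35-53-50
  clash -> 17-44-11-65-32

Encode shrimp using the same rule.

u(#21)→71 and n(#14)→50: differences scale by 3, so n = 3·pos + 8. The formula is n = 3×(alphabet index, a=1) + 8.
On shrimp: s=19→65, h=8→32, r=18→62, i=9→35, m=13→47, p=16→56.

65-32-62-35-47-56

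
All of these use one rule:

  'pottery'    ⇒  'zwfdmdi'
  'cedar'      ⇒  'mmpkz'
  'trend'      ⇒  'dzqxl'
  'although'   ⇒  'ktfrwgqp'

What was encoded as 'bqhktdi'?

Shifts by position in pottery: pos 0: p→z (+10), pos 1: o→w (+8), pos 2: t→f (+12), pos 3: t→d (+10), pos 4: e→m (+8), pos 5: r→d (+12) — repeating every 3. It's a Vigenère-style cipher with numeric key [10,8,12]: position i shifts by key[i mod 3].
Decoding bqhktdi: b−10=r, q−8=i, h−12=v, k−10=a, t−8=l, d−12=r, i−10=y.

rivalry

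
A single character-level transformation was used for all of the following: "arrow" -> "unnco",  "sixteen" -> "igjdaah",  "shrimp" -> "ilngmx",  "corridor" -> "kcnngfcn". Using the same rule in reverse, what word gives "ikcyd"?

a(0)→u(20) and r(17)→n(13) fit y≡21x+20 (mod 26); the inverse of 21 mod 26 is 5. This is an affine cipher: with a=0,…,z=25, each position x becomes (21x+20) mod 26.
Undoing it on ikcyd: i(8)→5·(8−20)≡18=s; k(10)→5·(10−20)≡2=c; c(2)→5·(2−20)≡14=o; y(24)→5·(24−20)≡20=u; d(3)→5·(3−20)≡19=t (all mod 26).

scout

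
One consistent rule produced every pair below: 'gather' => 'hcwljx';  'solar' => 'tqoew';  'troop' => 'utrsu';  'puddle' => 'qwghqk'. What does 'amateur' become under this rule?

In gather: g→h is +1, a→c is +2, t→w is +3, h→l is +4 — the shift increases by 1 each position. Letter i (0-indexed) is shifted by i+1, so successive shifts are 1, 2, 3, ….
On amateur: a+1=b, m+2=o, a+3=d, t+4=x, e+5=j, u+6=a, r+7=y.

bodxjay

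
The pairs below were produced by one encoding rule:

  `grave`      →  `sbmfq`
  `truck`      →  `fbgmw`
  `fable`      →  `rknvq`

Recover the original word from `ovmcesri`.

Shifts by position in grave: pos 0: g→s (+12), pos 1: r→b (+10), pos 2: a→m (+12), pos 3: v→f (+10) — repeating every 2. It's a Vigenère-style cipher with numeric key [12,10]: position i shifts by key[i mod 2].
Reversing it on ovmcesri: o−12=c, v−10=l, m−12=a, c−10=s, e−12=s, s−10=i, r−12=f, i−10=y.

classify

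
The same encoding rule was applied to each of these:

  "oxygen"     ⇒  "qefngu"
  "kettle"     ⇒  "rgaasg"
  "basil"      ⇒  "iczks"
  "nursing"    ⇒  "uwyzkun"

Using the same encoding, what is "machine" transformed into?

The shift depends on letter class: consonant x→e is +7, but vowel o→q is +2. Two shifts are in play — +2 for a/e/i/o/u, +7 for every other letter.
On machine: m(cons)+7=t, a(vowel)+2=c, c(cons)+7=j, h(cons)+7=o, i(vowel)+2=k, n(cons)+7=u, e(vowel)+2=g.

tcjokug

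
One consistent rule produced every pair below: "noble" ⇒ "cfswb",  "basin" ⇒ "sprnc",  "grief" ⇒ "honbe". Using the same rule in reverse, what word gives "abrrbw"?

Treating letters as 0–25, the rule is x ↦ 3x + 15 (mod 26).
Decoding abrrbw: a(0)→9·(0−15)≡21=v; b(1)→9·(1−15)≡4=e; r(17)→9·(17−15)≡18=s; r(17)→9·(17−15)≡18=s; b(1)→9·(1−15)≡4=e; w(22)→9·(22−15)≡11=l (all mod 26).

vessel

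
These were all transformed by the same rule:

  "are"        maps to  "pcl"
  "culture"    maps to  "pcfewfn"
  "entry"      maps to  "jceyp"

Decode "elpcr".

The output letters match the input read backwards, each shifted +11: are reversed is era. Read the word backwards and shift each letter +11.
Undoing it on elpcr: shift back: e−11=t, l−11=a, p−11=e, c−11=r, r−11=g → taerg; then reverse → great.

great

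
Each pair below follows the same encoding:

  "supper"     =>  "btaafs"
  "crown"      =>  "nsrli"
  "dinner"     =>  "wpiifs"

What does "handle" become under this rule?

gviwqf

s(18)→b(1) and u(20)→t(19) fit y≡9x+21 (mod 26); the inverse of 9 mod 26 is 3. Treating letters as 0–25, the rule is x ↦ 9x + 21 (mod 26).
For handle: h(7)→9·7+21≡6=g; a(0)→9·0+21≡21=v; n(13)→9·13+21≡8=i; d(3)→9·3+21≡22=w; l(11)→9·11+21≡16=q; e(4)→9·4+21≡5=f (all mod 26).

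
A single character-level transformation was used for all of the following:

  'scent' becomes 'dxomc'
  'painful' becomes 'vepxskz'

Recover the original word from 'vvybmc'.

scroll

The word is reversed, then every letter is shifted forward by 10.
Undoing it on vvybmc: shift back: v−10=l, v−10=l, y−10=o, b−10=r, m−10=c, c−10=s → llorcs; then reverse → scroll.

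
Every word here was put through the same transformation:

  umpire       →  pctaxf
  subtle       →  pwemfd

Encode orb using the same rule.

The output letters match the input read backwards, each shifted +11: umpire reversed is eripmu. Read the word backwards and shift each letter +11.
On orb: reverse → bro; then shift: b+11=m, r+11=c, o+11=z.

mcz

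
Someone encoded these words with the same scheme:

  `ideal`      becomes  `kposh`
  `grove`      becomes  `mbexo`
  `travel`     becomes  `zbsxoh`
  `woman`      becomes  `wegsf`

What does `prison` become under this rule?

i(8)→k(10) and d(3)→p(15) fit y≡25x+18 (mod 26); the inverse of 25 mod 26 is 25. Each letter's alphabet position (a=0..z=25) is mapped through 25·x+18 mod 26 — an affine cipher.
On prison: p(15)→25·15+18≡3=d; r(17)→25·17+18≡1=b; i(8)→25·8+18≡10=k; s(18)→25·18+18≡0=a; o(14)→25·14+18≡4=e; n(13)→25·13+18≡5=f (all mod 26).

dbkaef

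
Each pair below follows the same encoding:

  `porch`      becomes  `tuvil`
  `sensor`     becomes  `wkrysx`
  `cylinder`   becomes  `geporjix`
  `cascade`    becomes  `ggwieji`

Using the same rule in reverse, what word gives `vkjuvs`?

reform

It's a Vigenère-style cipher with numeric key [4,6]: position i shifts by key[i mod 2].
Undoing it on vkjuvs: v−4=r, k−6=e, j−4=f, u−6=o, v−4=r, s−6=m.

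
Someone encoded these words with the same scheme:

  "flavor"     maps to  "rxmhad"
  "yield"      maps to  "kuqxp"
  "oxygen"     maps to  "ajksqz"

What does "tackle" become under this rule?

Each letter is shifted forward by 12 in the alphabet (a Caesar shift of +12).
For tackle: t+12=f, a+12=m, c+12=o, k+12=w, l+12=x, e+12=q.

fmowxq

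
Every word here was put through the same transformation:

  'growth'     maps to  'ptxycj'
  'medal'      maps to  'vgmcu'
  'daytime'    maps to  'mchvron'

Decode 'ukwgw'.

Shifts by position in growth: pos 0: g→p (+9), pos 1: r→t (+2), pos 2: o→x (+9), pos 3: w→y (+2) — repeating every 2. The shifts repeat in a cycle of length 2: positions 0,1,… shift by +9, +2, then the pattern repeats.
Undoing it on ukwgw: u−9=l, k−2=i, w−9=n, g−2=e, w−9=n.

linen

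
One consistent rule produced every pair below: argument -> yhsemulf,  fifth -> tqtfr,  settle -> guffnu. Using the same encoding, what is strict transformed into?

gfhqwf

a(0)→y(24) and r(17)→h(7) fit y≡25x+24 (mod 26); the inverse of 25 mod 26 is 25. This is an affine cipher: with a=0,…,z=25, each position x becomes (25x+24) mod 26.
On strict: s(18)→25·18+24≡6=g; t(19)→25·19+24≡5=f; r(17)→25·17+24≡7=h; i(8)→25·8+24≡16=q; c(2)→25·2+24≡22=w; t(19)→25·19+24≡5=f (all mod 26).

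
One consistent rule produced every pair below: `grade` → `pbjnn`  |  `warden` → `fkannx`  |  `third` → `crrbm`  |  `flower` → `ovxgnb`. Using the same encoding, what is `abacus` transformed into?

Shifts by position in grade: pos 0: g→p (+9), pos 1: r→b (+10), pos 2: a→j (+9), pos 3: d→n (+10) — repeating every 2. It's a Vigenère-style cipher with numeric key [9,10]: position i shifts by key[i mod 2].
On abacus: a+9=j, b+10=l, a+9=j, c+10=m, u+9=d, s+10=c.

jljmdc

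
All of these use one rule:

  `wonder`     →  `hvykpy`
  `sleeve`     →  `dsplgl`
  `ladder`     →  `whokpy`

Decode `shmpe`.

habit

Shifts by position in wonder: pos 0: w→h (+11), pos 1: o→v (+7), pos 2: n→y (+11), pos 3: d→k (+7) — repeating every 2. It's a Vigenère-style cipher with numeric key [11,7]: position i shifts by key[i mod 2].
Undoing it on shmpe: s−11=h, h−7=a, m−11=b, p−7=i, e−11=t.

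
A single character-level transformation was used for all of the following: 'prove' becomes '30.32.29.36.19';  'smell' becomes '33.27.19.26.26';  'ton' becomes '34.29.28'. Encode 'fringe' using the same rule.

p is letter #16 and maps to 30: an offset of 14. Letters become their 1-based position plus 14 (so a→15, b→16, …).
Applying it to fringe: f=6→20, r=18→32, i=9→23, n=14→28, g=7→21, e=5→19.

20.32.23.28.21.19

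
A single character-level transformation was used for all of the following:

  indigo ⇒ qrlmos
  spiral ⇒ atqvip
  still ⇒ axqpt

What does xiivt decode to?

Shifts by position in indigo: pos 0: i→q (+8), pos 1: n→r (+4), pos 2: d→l (+8), pos 3: i→m (+4) — repeating every 2. The shifts repeat in a cycle of length 2: positions 0,1,… shift by +8, +4, then the pattern repeats.
Reversing it on xiivt: x−8=p, i−4=e, i−8=a, v−4=r, t−8=l.

pearl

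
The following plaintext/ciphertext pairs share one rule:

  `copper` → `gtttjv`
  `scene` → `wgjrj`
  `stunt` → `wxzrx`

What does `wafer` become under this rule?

afjjv

Two shifts are in play — +5 for a/e/i/o/u, +4 for every other letter.
On wafer: w(cons)+4=a, a(vowel)+5=f, f(cons)+4=j, e(vowel)+5=j, r(cons)+4=v.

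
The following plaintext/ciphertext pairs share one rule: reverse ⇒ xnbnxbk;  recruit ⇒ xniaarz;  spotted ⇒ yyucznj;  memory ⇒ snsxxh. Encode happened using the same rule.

Shifts by position in reverse: pos 0: r→x (+6), pos 1: e→n (+9), pos 2: v→b (+6), pos 3: e→n (+9) — repeating every 2. It's a Vigenère-style cipher with numeric key [6,9]: position i shifts by key[i mod 2].
For happened: h+6=n, a+9=j, p+6=v, p+9=y, e+6=k, n+9=w, e+6=k, d+9=m.

njvykwkm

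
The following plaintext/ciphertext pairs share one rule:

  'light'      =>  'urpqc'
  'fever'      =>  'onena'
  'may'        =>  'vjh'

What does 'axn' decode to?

Compare letters: l→u is +9, i→r is +9, g→p is +9 — a constant shift. This is a Caesar cipher with shift 9.
Decoding axn: a−9=r, x−9=o, n−9=e.

roe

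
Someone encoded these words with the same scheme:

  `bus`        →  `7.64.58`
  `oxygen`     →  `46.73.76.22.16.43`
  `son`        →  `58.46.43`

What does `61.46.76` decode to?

toy

b(#2)→7 and u(#21)→64: differences scale by 3, so n = 3·pos + 1. The formula is n = 3×(alphabet index, a=1) + 1.
Decoding 61.46.76: 61→(61−1)÷3=20=t, 46→(46−1)÷3=15=o, 76→(76−1)÷3=25=y.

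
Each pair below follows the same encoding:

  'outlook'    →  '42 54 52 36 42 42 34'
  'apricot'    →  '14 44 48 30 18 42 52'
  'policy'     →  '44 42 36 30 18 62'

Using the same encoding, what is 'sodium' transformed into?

50 42 20 30 54 38

o(#15)→42 and u(#21)→54: differences scale by 2, so n = 2·pos + 12. With a=1..z=26, the number is 2·pos + 12.
For sodium: s=19→50, o=15→42, d=4→20, i=9→30, u=21→54, m=13→38.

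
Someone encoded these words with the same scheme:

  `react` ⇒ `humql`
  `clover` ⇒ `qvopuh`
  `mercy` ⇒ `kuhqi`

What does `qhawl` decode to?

crust

r(17)→h(7) and e(4)→u(20) fit y≡15x+12 (mod 26); the inverse of 15 mod 26 is 7. Treating letters as 0–25, the rule is x ↦ 15x + 12 (mod 26).
Reversing it on qhawl: q(16)→7·(16−12)≡2=c; h(7)→7·(7−12)≡17=r; a(0)→7·(0−12)≡20=u; w(22)→7·(22−12)≡18=s; l(11)→7·(11−12)≡19=t (all mod 26).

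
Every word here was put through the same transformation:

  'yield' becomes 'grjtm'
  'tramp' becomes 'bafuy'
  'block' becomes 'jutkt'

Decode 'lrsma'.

diner

It's a Vigenère-style cipher with numeric key [8,9,5]: position i shifts by key[i mod 3].
Decoding lrsma: l−8=d, r−9=i, s−5=n, m−8=e, a−9=r.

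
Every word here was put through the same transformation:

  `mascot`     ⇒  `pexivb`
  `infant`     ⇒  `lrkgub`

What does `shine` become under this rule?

In mascot: m→p is +3, a→e is +4, s→x is +5, c→i is +6 — the shift increases by 1 each position. Letter i (0-indexed) is shifted by i+3, so successive shifts are 3, 4, 5, ….
Applying it to shine: s+3=v, h+4=l, i+5=n, n+6=t, e+7=l.

vlntl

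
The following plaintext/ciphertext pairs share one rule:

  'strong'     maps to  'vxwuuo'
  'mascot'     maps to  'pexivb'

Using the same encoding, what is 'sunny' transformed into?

In strong: s→v is +3, t→x is +4, r→w is +5, o→u is +6 — the shift increases by 1 each position. Letter i (0-indexed) is shifted by i+3, so successive shifts are 3, 4, 5, ….
For sunny: s+3=v, u+4=y, n+5=s, n+6=t, y+7=f.

vystf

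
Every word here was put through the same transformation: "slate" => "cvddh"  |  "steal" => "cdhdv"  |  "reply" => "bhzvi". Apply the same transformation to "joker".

truhb

The shift depends on letter class: consonant s→c is +10, but vowel a→d is +3. Two shifts are in play — +3 for a/e/i/o/u, +10 for every other letter.
On joker: j(cons)+10=t, o(vowel)+3=r, k(cons)+10=u, e(vowel)+3=h, r(cons)+10=b.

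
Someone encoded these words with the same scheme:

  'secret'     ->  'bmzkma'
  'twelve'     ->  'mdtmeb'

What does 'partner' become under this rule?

zmvbzix

The output letters match the input read backwards, each shifted +8: secret reversed is terces. Read the word backwards and shift each letter +8.
For partner: reverse → rentrap; then shift: r+8=z, e+8=m, n+8=v, t+8=b, r+8=z, a+8=i, p+8=x.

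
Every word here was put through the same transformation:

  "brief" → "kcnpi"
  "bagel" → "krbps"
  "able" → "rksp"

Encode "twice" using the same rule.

otndp

b(1)→k(10) and r(17)→c(2) fit y≡19x+17 (mod 26); the inverse of 19 mod 26 is 11. This is an affine cipher: with a=0,…,z=25, each position x becomes (19x+17) mod 26.
For twice: t(19)→19·19+17≡14=o; w(22)→19·22+17≡19=t; i(8)→19·8+17≡13=n; c(2)→19·2+17≡3=d; e(4)→19·4+17≡15=p (all mod 26).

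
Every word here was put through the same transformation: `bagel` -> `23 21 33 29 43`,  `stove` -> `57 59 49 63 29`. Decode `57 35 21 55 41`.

b(#2)→23 and a(#1)→21: differences scale by 2, so n = 2·pos + 19. Each letter becomes 2×(its alphabet position, a=1..z=26) + 19.
Undoing it on 57 35 21 55 41: 57→(57−19)÷2=19=s, 35→(35−19)÷2=8=h, 21→(21−19)÷2=1=a, 55→(55−19)÷2=18=r, 41→(41−19)÷2=11=k.

shark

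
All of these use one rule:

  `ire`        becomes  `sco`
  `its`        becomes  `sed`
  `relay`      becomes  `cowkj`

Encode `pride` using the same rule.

acsoo

The shift depends on letter class: consonant r→c is +11, but vowel i→s is +10. Two shifts are in play — +10 for a/e/i/o/u, +11 for every other letter.
For pride: p(cons)+11=a, r(cons)+11=c, i(vowel)+10=s, d(cons)+11=o, e(vowel)+10=o.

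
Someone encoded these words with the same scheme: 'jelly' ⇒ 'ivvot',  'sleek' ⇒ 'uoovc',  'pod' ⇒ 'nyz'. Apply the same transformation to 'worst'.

dcbyg

Read the word backwards and shift each letter +10.
For worst: reverse → tsrow; then shift: t+10=d, s+10=c, r+10=b, o+10=y, w+10=g.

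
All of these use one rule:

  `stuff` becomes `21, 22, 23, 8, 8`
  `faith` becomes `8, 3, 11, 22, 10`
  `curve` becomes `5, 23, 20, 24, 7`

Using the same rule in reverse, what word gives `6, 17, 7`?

doe

Each letter is replaced by its alphabet position (a=1..z=26) + 2.
Decoding 6, 17, 7: 6→(6−2)÷1=4=d, 17→(17−2)÷1=15=o, 7→(7−2)÷1=5=e.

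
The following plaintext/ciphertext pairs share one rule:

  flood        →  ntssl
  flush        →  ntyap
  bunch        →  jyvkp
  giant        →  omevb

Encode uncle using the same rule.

Two shifts are in play — +4 for a/e/i/o/u, +8 for every other letter.
On uncle: u(vowel)+4=y, n(cons)+8=v, c(cons)+8=k, l(cons)+8=t, e(vowel)+4=i.

yvkti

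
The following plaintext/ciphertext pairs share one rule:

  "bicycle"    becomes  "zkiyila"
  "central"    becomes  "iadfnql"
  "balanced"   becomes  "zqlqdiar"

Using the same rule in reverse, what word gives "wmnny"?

sorry

This is an affine cipher: with a=0,…,z=25, each position x becomes (9x+16) mod 26.
Undoing it on wmnny: w(22)→3·(22−16)≡18=s; m(12)→3·(12−16)≡14=o; n(13)→3·(13−16)≡17=r; n(13)→3·(13−16)≡17=r; y(24)→3·(24−16)≡24=y (all mod 26).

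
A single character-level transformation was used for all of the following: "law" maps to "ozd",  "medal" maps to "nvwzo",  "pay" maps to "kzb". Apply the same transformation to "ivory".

Each pair mirrors across the alphabet (l↔o, a↔z, w↔d): positions sum to 25. This is the alphabet-reversal cipher (Atbash): a becomes z, b becomes y, etc.
For ivory: i↔r, v↔e, o↔l, r↔i, y↔b.

relib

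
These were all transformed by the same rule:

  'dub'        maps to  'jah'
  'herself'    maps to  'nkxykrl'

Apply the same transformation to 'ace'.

Compare letters: d→j is +6, u→a is +6, b→h is +6 — a constant shift. This is a Caesar cipher with shift 6.
On ace: a+6=g, c+6=i, e+6=k.

gik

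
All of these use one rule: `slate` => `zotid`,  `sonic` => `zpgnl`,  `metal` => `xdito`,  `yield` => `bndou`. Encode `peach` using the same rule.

s(18)→z(25) and l(11)→o(14) fit y≡9x+19 (mod 26); the inverse of 9 mod 26 is 3. This is an affine cipher: with a=0,…,z=25, each position x becomes (9x+19) mod 26.
For peach: p(15)→9·15+19≡24=y; e(4)→9·4+19≡3=d; a(0)→9·0+19≡19=t; c(2)→9·2+19≡11=l; h(7)→9·7+19≡4=e (all mod 26).

ydtle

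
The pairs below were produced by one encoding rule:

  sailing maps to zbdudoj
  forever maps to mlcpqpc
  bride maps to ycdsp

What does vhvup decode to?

cycle

s(18)→z(25) and a(0)→b(1) fit y≡23x+1 (mod 26); the inverse of 23 mod 26 is 17. Each letter's alphabet position (a=0..z=25) is mapped through 23·x+1 mod 26 — an affine cipher.
Reversing it on vhvup: v(21)→17·(21−1)≡2=c; h(7)→17·(7−1)≡24=y; v(21)→17·(21−1)≡2=c; u(20)→17·(20−1)≡11=l; p(15)→17·(15−1)≡4=e (all mod 26).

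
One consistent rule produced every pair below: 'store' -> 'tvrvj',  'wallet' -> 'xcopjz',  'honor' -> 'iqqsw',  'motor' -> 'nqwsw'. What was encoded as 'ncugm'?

march

In store: s→t is +1, t→v is +2, o→r is +3, r→v is +4 — the shift increases by 1 each position. Letter i (0-indexed) is shifted by i+1, so successive shifts are 1, 2, 3, ….
Reversing it on ncugm: n−1=m, c−2=a, u−3=r, g−4=c, m−5=h.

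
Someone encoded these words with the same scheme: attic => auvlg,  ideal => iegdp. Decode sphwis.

In attic: a→a is +0, t→u is +1, t→v is +2, i→l is +3 — the shift increases by 1 each position. The shift increases by 1 at each position, starting from +0: 0, 1, 2, ….
Reversing it on sphwis: s−0=s, p−1=o, h−2=f, w−3=t, i−4=e, s−5=n.

soften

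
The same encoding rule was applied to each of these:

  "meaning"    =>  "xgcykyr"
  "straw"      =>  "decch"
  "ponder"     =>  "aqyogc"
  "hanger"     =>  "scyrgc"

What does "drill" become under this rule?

The rule splits by letter class: vowels +2, consonants +11.
On drill: d(cons)+11=o, r(cons)+11=c, i(vowel)+2=k, l(cons)+11=w, l(cons)+11=w.

ockww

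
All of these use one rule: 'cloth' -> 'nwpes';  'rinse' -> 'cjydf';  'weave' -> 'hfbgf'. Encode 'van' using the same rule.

The shift depends on letter class: consonant c→n is +11, but vowel o→p is +1. The rule splits by letter class: vowels +1, consonants +11.
On van: v(cons)+11=g, a(vowel)+1=b, n(cons)+11=y.

gby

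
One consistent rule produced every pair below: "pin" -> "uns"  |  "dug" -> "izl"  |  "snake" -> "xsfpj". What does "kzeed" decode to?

fuzzy

Compare letters: p→u is +5, i→n is +5, n→s is +5 — a constant shift. It's a constant shift of +5 (ROT5).
Undoing it on kzeed: k−5=f, z−5=u, e−5=z, e−5=z, d−5=y.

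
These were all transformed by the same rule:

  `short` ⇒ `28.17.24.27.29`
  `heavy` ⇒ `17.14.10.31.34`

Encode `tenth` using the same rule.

Letters become their 1-based position plus 9 (so a→10, b→11, …).
For tenth: t=20→29, e=5→14, n=14→23, t=20→29, h=8→17.

29.14.23.29.17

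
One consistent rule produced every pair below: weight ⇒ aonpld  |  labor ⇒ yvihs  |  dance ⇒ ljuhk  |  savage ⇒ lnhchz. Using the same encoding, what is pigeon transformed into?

The output letters match the input read backwards, each shifted +7: weight reversed is thgiew. The word is reversed, then every letter is shifted forward by 7.
For pigeon: reverse → noegip; then shift: n+7=u, o+7=v, e+7=l, g+7=n, i+7=p, p+7=w.

uvlnpw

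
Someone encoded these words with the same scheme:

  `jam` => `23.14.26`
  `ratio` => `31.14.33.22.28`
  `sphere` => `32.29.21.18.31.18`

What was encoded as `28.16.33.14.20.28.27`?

octagon

j is letter #10 and maps to 23: an offset of 13. The number is (letter's place in the alphabet, a=1) + 13.
Reversing it on 28.16.33.14.20.28.27: 28→(28−13)÷1=15=o, 16→(16−13)÷1=3=c, 33→(33−13)÷1=20=t, 14→(14−13)÷1=1=a, 20→(20−13)÷1=7=g, 28→(28−13)÷1=15=o, 27→(27−13)÷1=14=n.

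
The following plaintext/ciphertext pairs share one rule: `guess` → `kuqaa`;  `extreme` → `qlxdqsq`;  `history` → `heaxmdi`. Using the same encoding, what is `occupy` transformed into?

mwwuji

This is an affine cipher: with a=0,…,z=25, each position x becomes (23x+2) mod 26.
Applying it to occupy: o(14)→23·14+2≡12=m; c(2)→23·2+2≡22=w; c(2)→23·2+2≡22=w; u(20)→23·20+2≡20=u; p(15)→23·15+2≡9=j; y(24)→23·24+2≡8=i (all mod 26).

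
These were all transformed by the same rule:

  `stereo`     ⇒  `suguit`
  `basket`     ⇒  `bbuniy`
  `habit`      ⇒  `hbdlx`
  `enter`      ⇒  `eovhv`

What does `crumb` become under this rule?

In stereo: s→s is +0, t→u is +1, e→g is +2, r→u is +3 — the shift increases by 1 each position. Letter i (0-indexed) is shifted by i+0, so successive shifts are 0, 1, 2, ….
For crumb: c+0=c, r+1=s, u+2=w, m+3=p, b+4=f.

cswpf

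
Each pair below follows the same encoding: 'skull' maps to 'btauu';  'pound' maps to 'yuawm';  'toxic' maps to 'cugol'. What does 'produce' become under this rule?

yaumalk

The shift depends on letter class: consonant s→b is +9, but vowel u→a is +6. The rule splits by letter class: vowels +6, consonants +9.
Applying it to produce: p(cons)+9=y, r(cons)+9=a, o(vowel)+6=u, d(cons)+9=m, u(vowel)+6=a, c(cons)+9=l, e(vowel)+6=k.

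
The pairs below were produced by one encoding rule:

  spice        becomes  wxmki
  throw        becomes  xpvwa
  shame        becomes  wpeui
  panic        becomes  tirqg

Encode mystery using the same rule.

It's a Vigenère-style cipher with numeric key [4,8]: position i shifts by key[i mod 2].
On mystery: m+4=q, y+8=g, s+4=w, t+8=b, e+4=i, r+8=z, y+4=c.

qgwbizc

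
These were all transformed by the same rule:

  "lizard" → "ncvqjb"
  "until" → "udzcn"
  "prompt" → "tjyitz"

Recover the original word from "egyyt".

Each letter's alphabet position (a=0..z=25) is mapped through 21·x+16 mod 26 — an affine cipher.
Reversing it on egyyt: e(4)→5·(4−16)≡18=s; g(6)→5·(6−16)≡2=c; y(24)→5·(24−16)≡14=o; y(24)→5·(24−16)≡14=o; t(19)→5·(19−16)≡15=p (all mod 26).

scoop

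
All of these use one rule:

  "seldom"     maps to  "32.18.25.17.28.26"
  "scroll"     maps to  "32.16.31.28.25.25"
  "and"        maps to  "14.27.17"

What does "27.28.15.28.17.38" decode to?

s is letter #19 and maps to 32: an offset of 13. Letters become their 1-based position plus 13 (so a→14, b→15, …).
Reversing it on 27.28.15.28.17.38: 27→(27−13)÷1=14=n, 28→(28−13)÷1=15=o, 15→(15−13)÷1=2=b, 28→(28−13)÷1=15=o, 17→(17−13)÷1=4=d, 38→(38−13)÷1=25=y.

nobody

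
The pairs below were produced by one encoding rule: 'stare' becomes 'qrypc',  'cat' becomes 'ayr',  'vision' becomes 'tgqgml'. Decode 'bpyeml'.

dragon

Each letter is shifted forward by 24 in the alphabet (a Caesar shift of +24).
Undoing it on bpyeml: b−24=d, p−24=r, y−24=a, e−24=g, m−24=o, l−24=n.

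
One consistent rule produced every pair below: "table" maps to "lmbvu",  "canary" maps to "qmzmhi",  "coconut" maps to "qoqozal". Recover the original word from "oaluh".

outer

Treating letters as 0–25, the rule is x ↦ 15x + 12 (mod 26).
Decoding oaluh: o(14)→7·(14−12)≡14=o; a(0)→7·(0−12)≡20=u; l(11)→7·(11−12)≡19=t; u(20)→7·(20−12)≡4=e; h(7)→7·(7−12)≡17=r (all mod 26).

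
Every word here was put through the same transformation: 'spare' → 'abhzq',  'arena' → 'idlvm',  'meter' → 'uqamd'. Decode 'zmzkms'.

Shifts by position in spare: pos 0: s→a (+8), pos 1: p→b (+12), pos 2: a→h (+7), pos 3: r→z (+8), pos 4: e→q (+12) — repeating every 3. The shifts repeat in a cycle of length 3: positions 0,1,… shift by +8, +12, +7, then the pattern repeats.
Reversing it on zmzkms: z−8=r, m−12=a, z−7=s, k−8=c, m−12=a, s−7=l.

rascal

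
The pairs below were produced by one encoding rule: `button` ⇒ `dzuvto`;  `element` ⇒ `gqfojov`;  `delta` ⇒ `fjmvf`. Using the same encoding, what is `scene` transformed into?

uhfpj

Shifts by position in button: pos 0: b→d (+2), pos 1: u→z (+5), pos 2: t→u (+1), pos 3: t→v (+2), pos 4: o→t (+5), pos 5: n→o (+1) — repeating every 3. The shifts repeat in a cycle of length 3: positions 0,1,… shift by +2, +5, +1, then the pattern repeats.
For scene: s+2=u, c+5=h, e+1=f, n+2=p, e+5=j.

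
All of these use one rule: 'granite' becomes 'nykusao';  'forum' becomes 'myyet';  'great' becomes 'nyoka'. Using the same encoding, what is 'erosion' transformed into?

The shift depends on letter class: consonant g→n is +7, but vowel a→k is +10. The rule splits by letter class: vowels +10, consonants +7.
For erosion: e(vowel)+10=o, r(cons)+7=y, o(vowel)+10=y, s(cons)+7=z, i(vowel)+10=s, o(vowel)+10=y, n(cons)+7=u.

oyyzsyu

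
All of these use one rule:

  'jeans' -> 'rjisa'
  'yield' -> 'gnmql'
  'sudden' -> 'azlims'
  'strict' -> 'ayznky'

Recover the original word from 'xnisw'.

A repeating key of period 2 is used — shifts +8, +5 over and over.
Reversing it on xnisw: x−8=p, n−5=i, i−8=a, s−5=n, w−8=o.

piano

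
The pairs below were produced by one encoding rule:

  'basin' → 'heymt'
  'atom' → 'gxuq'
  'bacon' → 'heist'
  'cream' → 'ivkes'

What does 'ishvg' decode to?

cobra

It's a Vigenère-style cipher with numeric key [6,4]: position i shifts by key[i mod 2].
Reversing it on ishvg: i−6=c, s−4=o, h−6=b, v−4=r, g−6=a.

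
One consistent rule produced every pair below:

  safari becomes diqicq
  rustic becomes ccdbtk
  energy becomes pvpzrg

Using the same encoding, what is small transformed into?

Shifts by position in safari: pos 0: s→d (+11), pos 1: a→i (+8), pos 2: f→q (+11), pos 3: a→i (+8) — repeating every 2. The shifts repeat in a cycle of length 2: positions 0,1,… shift by +11, +8, then the pattern repeats.
For small: s+11=d, m+8=u, a+11=l, l+8=t, l+11=w.

dultw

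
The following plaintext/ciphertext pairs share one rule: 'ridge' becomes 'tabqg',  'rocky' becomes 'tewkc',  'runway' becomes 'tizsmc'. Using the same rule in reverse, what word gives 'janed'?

pivot

r(17)→t(19) and i(8)→a(0) fit y≡5x+12 (mod 26); the inverse of 5 mod 26 is 21. Each letter's alphabet position (a=0..z=25) is mapped through 5·x+12 mod 26 — an affine cipher.
Undoing it on janed: j(9)→21·(9−12)≡15=p; a(0)→21·(0−12)≡8=i; n(13)→21·(13−12)≡21=v; e(4)→21·(4−12)≡14=o; d(3)→21·(3−12)≡19=t (all mod 26).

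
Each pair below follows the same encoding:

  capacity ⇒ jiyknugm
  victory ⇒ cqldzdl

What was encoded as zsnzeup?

In capacity: c→j is +7, a→i is +8, p→y is +9, a→k is +10 — the shift increases by 1 each position. The shift increases by 1 at each position, starting from +7: 7, 8, 9, ….
Undoing it on zsnzeup: z−7=s, s−8=k, n−9=e, z−10=p, e−11=t, u−12=i, p−13=c.

skeptic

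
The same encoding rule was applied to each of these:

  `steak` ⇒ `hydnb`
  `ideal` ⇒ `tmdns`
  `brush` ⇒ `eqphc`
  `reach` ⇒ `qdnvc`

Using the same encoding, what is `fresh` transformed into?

Treating letters as 0–25, the rule is x ↦ 17x + 13 (mod 26).
On fresh: f(5)→17·5+13≡20=u; r(17)→17·17+13≡16=q; e(4)→17·4+13≡3=d; s(18)→17·18+13≡7=h; h(7)→17·7+13≡2=c (all mod 26).

uqdhc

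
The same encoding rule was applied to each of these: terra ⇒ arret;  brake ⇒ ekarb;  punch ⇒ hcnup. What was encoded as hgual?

laugh

It's just the letters in reverse order.
Decoding hgual: then reverse → laugh.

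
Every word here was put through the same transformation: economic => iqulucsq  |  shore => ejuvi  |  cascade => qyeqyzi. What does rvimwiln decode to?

e(4)→i(8) and c(2)→q(16) fit y≡9x+24 (mod 26); the inverse of 9 mod 26 is 3. This is an affine cipher: with a=0,…,z=25, each position x becomes (9x+24) mod 26.
Undoing it on rvimwiln: r(17)→3·(17−24)≡5=f; v(21)→3·(21−24)≡17=r; i(8)→3·(8−24)≡4=e; m(12)→3·(12−24)≡16=q; w(22)→3·(22−24)≡20=u; i(8)→3·(8−24)≡4=e; l(11)→3·(11−24)≡13=n; n(13)→3·(13−24)≡19=t (all mod 26).

frequent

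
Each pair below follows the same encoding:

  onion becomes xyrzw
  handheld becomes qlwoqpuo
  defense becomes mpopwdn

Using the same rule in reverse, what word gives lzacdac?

It's a Vigenère-style cipher with numeric key [9,11]: position i shifts by key[i mod 2].
Reversing it on lzacdac: l−9=c, z−11=o, a−9=r, c−11=r, d−9=u, a−11=p, c−9=t.

corrupt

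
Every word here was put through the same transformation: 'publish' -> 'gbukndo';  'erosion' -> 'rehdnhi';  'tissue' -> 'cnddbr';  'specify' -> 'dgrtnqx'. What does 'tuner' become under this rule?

cbire

p(15)→g(6) and u(20)→b(1) fit y≡25x+21 (mod 26); the inverse of 25 mod 26 is 25. Each letter's alphabet position (a=0..z=25) is mapped through 25·x+21 mod 26 — an affine cipher.
Applying it to tuner: t(19)→25·19+21≡2=c; u(20)→25·20+21≡1=b; n(13)→25·13+21≡8=i; e(4)→25·4+21≡17=r; r(17)→25·17+21≡4=e (all mod 26).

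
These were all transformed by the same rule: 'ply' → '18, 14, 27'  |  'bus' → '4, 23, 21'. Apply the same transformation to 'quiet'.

19, 23, 11, 7, 22

Each letter is replaced by its alphabet position (a=1..z=26) + 2.
Applying it to quiet: q=17→19, u=21→23, i=9→11, e=5→7, t=20→22.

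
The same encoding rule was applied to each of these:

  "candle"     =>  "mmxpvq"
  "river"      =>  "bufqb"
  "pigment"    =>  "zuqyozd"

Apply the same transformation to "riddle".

It's a Vigenère-style cipher with numeric key [10,12]: position i shifts by key[i mod 2].
On riddle: r+10=b, i+12=u, d+10=n, d+12=p, l+10=v, e+12=q.

bunpvq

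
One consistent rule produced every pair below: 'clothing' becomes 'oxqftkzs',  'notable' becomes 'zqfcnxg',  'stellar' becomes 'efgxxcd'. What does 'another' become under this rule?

The shift depends on letter class: consonant c→o is +12, but vowel o→q is +2. The rule splits by letter class: vowels +2, consonants +12.
For another: a(vowel)+2=c, n(cons)+12=z, o(vowel)+2=q, t(cons)+12=f, h(cons)+12=t, e(vowel)+2=g, r(cons)+12=d.

czqftgd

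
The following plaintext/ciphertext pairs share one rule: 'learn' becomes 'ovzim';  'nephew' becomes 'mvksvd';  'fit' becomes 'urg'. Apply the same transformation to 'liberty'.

Each pair mirrors across the alphabet (l↔o, e↔v, a↔z): positions sum to 25. This is the alphabet-reversal cipher (Atbash): a becomes z, b becomes y, etc.
On liberty: l↔o, i↔r, b↔y, e↔v, r↔i, t↔g, y↔b.

oryvigb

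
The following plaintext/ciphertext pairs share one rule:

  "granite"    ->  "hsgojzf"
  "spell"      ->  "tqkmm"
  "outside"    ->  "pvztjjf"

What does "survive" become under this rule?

Shifts by position in granite: pos 0: g→h (+1), pos 1: r→s (+1), pos 2: a→g (+6), pos 3: n→o (+1), pos 4: i→j (+1), pos 5: t→z (+6) — repeating every 3. It's a Vigenère-style cipher with numeric key [1,1,6]: position i shifts by key[i mod 3].
On survive: s+1=t, u+1=v, r+6=x, v+1=w, i+1=j, v+6=b, e+1=f.

tvxwjbf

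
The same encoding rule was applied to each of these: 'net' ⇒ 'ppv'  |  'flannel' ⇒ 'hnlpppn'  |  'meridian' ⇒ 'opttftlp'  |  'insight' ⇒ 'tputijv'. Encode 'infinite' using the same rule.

tphtptvp

The shift depends on letter class: consonant n→p is +2, but vowel e→p is +11. Vowels shift forward by 11 and consonants shift forward by 2.
For infinite: i(vowel)+11=t, n(cons)+2=p, f(cons)+2=h, i(vowel)+11=t, n(cons)+2=p, i(vowel)+11=t, t(cons)+2=v, e(vowel)+11=p.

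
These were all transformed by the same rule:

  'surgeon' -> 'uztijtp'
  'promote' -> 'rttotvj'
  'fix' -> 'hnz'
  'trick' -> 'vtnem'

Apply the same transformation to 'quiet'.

sznjv

The shift depends on letter class: consonant s→u is +2, but vowel u→z is +5. Vowels shift forward by 5 and consonants shift forward by 2.
For quiet: q(cons)+2=s, u(vowel)+5=z, i(vowel)+5=n, e(vowel)+5=j, t(cons)+2=v.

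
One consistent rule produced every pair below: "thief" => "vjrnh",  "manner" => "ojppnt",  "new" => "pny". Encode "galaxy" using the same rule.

Two shifts are in play — +9 for a/e/i/o/u, +2 for every other letter.
Applying it to galaxy: g(cons)+2=i, a(vowel)+9=j, l(cons)+2=n, a(vowel)+9=j, x(cons)+2=z, y(cons)+2=a.

ijnjza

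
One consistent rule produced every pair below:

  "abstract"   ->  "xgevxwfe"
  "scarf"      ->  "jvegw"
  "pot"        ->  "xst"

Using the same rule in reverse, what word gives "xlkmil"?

height

The output letters match the input read backwards, each shifted +4: abstract reversed is tcartsba. Two steps: reverse the string, then apply a Caesar shift of +4.
Reversing it on xlkmil: shift back: x−4=t, l−4=h, k−4=g, m−4=i, i−4=e, l−4=h → thgieh; then reverse → height.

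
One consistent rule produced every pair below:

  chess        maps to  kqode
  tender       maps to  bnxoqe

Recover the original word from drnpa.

video

Letter i (0-indexed) is shifted by i+8, so successive shifts are 8, 9, 10, ….
Decoding drnpa: d−8=v, r−9=i, n−10=d, p−11=e, a−12=o.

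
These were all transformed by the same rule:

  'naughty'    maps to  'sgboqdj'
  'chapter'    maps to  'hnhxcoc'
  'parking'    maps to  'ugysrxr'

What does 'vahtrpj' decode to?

qualify

In naughty: n→s is +5, a→g is +6, u→b is +7, g→o is +8 — the shift increases by 1 each position. Each letter shifts forward by (position + 5), i.e. 5, 6, 7, … — the shift grows by one for each successive letter.
Undoing it on vahtrpj: v−5=q, a−6=u, h−7=a, t−8=l, r−9=i, p−10=f, j−11=y.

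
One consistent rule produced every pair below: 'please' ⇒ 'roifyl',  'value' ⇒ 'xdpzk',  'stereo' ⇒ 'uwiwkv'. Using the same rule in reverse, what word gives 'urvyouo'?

In please: p→r is +2, l→o is +3, e→i is +4, a→f is +5 — the shift increases by 1 each position. Letter i (0-indexed) is shifted by i+2, so successive shifts are 2, 3, 4, ….
Undoing it on urvyouo: u−2=s, r−3=o, v−4=r, y−5=t, o−6=i, u−7=n, o−8=g.

sorting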